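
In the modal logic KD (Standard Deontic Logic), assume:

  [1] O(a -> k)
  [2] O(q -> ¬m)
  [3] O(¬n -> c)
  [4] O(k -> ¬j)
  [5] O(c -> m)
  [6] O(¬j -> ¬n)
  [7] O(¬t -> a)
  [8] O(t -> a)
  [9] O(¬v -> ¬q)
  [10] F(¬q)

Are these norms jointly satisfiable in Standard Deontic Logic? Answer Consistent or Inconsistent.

Inconsistent

Premises 7 and 8 are O(¬t -> a) and O(t -> a); every ideal world satisfies ¬t or t, so in either case a holds — hence O(a).
From O(a) and premise 1, O(a -> k), we obtain O(k).
Premise 4 is O(k -> ¬j); since O(k), deontic closure gives O(¬j).
Premise 6 is O(¬j -> ¬n); since O(¬j), deontic closure gives O(¬n).
From O(¬n) and premise 3, O(¬n -> c), we obtain O(c).
With premise 5, O(c -> m), the K-axiom yields O(m).
Premise 2, O(q -> ¬m), contraposes to O(m -> ¬q); with O(m) we get O(¬q).
Yet premise 10 is F(¬q), i.e. O(q).
We now have both O(¬q) and O(q) — q is simultaneously obligatory and forbidden, violating the D-axiom.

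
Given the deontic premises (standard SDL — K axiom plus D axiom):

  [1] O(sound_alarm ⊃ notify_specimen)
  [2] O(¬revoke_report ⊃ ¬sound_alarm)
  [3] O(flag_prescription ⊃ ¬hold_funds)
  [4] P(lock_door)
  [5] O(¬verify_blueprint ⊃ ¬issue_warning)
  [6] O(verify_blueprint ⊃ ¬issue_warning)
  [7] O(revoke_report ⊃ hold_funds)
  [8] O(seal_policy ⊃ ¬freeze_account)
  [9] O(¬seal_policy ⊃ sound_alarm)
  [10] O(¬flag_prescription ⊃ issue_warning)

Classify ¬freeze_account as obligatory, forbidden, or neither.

By case analysis on ¬verify_blueprint: premise 5 gives O(¬verify_blueprint ⊃ ¬issue_warning) and premise 6 gives O(verify_blueprint ⊃ ¬issue_warning), so O(¬issue_warning) either way.
Premise 10 is O(¬flag_prescription ⊃ issue_warning); contrapositively O(¬issue_warning ⊃ flag_prescription). Since O(¬issue_warning) holds, K gives O(flag_prescription).
Premise 3 is O(flag_prescription ⊃ ¬hold_funds); since O(flag_prescription), deontic closure gives O(¬hold_funds).
Premise 7 is O(revoke_report ⊃ hold_funds); contrapositively O(¬hold_funds ⊃ ¬revoke_report). Since O(¬hold_funds) holds, K gives O(¬revoke_report).
Applying K to premise 2 (O(¬revoke_report ⊃ ¬sound_alarm)) and O(¬revoke_report) yields O(¬sound_alarm).
Premise 9, O(¬seal_policy ⊃ sound_alarm), contraposes to O(¬sound_alarm ⊃ seal_policy); with O(¬sound_alarm) we get O(seal_policy).
From O(seal_policy) and premise 8, O(seal_policy ⊃ ¬freeze_account), we obtain O(¬freeze_account).
Premises 1, 4 do not contribute to this derivation.
Hence ¬freeze_account is obligatory.

Obligatory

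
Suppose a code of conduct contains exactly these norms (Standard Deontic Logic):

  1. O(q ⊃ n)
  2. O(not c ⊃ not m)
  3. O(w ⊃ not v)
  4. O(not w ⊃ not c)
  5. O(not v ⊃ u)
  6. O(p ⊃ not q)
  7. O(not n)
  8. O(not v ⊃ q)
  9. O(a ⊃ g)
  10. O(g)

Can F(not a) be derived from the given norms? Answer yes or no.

Premise 9 is O(a ⊃ g); even if O(g) held, inferring O(a) would be affirming the consequent — invalid.
No other premise forces O(a). An ideal world satisfying every premise can still have not a true, so F(not a) is not derivable.

No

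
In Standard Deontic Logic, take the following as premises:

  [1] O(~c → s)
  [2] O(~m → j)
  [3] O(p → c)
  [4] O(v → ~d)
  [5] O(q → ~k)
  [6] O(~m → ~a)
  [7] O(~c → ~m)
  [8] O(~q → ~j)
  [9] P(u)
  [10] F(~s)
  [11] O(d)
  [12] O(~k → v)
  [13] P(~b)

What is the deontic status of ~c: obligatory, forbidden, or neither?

Premise 11 gives O(d).
Premise 4 is O(v → ~d); contrapositively O(d → ~v). Since O(d) holds, K gives O(~v).
Premise 12 is O(~k → v); contrapositively O(~v → k). Since O(~v) holds, K gives O(k).
The contrapositive of premise 5 (O(q → ~k)) is O(k → ~q), and O(k) is already established, so O(~q).
From O(~q) and premise 8, O(~q → ~j), we obtain O(~j).
The contrapositive of premise 2 (O(~m → j)) is O(~j → m), and O(~j) is already established, so O(m).
Premise 7 is O(~c → ~m); contrapositively O(m → c). Since O(m) holds, K gives O(c).
Premises 1, 3, 6, 9, 10, 13 do not contribute to this derivation.
Thus O(c), which is F(~c): ~c is forbidden.

Forbidden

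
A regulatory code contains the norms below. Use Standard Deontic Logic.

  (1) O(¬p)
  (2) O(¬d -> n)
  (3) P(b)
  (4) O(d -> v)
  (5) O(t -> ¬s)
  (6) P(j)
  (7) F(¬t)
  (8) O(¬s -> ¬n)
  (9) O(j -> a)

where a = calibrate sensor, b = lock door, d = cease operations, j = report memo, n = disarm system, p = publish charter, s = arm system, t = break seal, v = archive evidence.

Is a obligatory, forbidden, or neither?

Premise 9 is O(j -> a), but O(j) is not derivable from the premises (the permission P(j) asserts only ¬O(¬j), not O(j)), so it does not yield O(a).
No premise or chain of K-axiom applications forces O(a), and none forces O(¬a). So a is neither obligatory nor forbidden under these norms.

Neither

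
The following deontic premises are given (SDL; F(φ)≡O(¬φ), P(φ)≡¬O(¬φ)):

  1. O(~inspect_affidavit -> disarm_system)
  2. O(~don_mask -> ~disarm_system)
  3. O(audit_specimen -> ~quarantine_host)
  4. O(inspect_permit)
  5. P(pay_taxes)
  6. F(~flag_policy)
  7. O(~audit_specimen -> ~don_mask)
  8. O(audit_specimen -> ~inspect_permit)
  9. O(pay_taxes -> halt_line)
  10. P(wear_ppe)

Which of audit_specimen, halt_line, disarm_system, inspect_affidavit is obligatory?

inspect_affidavit

From premise 4 we have O(inspect_permit).
The contrapositive of premise 8 (O(audit_specimen -> ~inspect_permit)) is O(inspect_permit -> ~audit_specimen), and O(inspect_permit) is already established, so O(~audit_specimen).
With premise 7, O(~audit_specimen -> ~don_mask), the K-axiom yields O(~don_mask).
Applying K to premise 2 (O(~don_mask -> ~disarm_system)) and O(~don_mask) yields O(~disarm_system).
Premise 1, O(~inspect_affidavit -> disarm_system), contraposes to O(~disarm_system -> inspect_affidavit); with O(~disarm_system) we get O(inspect_affidavit).
So O(inspect_affidavit) holds — inspect_affidavit is obligatory. None of the other listed options is made obligatory by any chain of premises.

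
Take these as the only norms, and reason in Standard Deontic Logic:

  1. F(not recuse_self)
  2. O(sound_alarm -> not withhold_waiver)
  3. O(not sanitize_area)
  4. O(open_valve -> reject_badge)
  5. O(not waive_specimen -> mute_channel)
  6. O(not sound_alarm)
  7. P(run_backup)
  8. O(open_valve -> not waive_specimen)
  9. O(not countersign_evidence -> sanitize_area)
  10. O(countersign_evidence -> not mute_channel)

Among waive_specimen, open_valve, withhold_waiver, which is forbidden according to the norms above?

Premise 3 gives O(not sanitize_area).
The contrapositive of premise 9 (O(not countersign_evidence -> sanitize_area)) is O(not sanitize_area -> countersign_evidence), and O(not sanitize_area) is already established, so O(countersign_evidence).
From O(countersign_evidence) and premise 10, O(countersign_evidence -> not mute_channel), we obtain O(not mute_channel).
The contrapositive of premise 5 (O(not waive_specimen -> mute_channel)) is O(not mute_channel -> waive_specimen), and O(not mute_channel) is already established, so O(waive_specimen).
Premise 8, O(open_valve -> not waive_specimen), contraposes to O(waive_specimen -> not open_valve); with O(waive_specimen) we get O(not open_valve).
So O(not open_valve) holds, i.e. open_valve is forbidden. None of the other listed options is forbidden under the premises.

open_valve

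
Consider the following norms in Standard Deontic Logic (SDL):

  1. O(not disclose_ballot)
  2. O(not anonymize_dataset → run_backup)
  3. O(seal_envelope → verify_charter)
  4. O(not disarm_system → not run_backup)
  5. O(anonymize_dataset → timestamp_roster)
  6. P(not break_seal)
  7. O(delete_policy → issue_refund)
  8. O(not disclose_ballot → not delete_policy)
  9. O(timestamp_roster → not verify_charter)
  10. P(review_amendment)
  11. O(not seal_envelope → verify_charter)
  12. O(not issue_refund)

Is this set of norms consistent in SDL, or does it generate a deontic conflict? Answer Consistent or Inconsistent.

Premise 7 is O(delete_policy → issue_refund), but O(delete_policy) is not derivable from the premises, so it does not yield O(issue_refund).
So O(issue_refund) is not derivable, and the apparent clash with O(not issue_refund) does not arise.
A world satisfying every obligation exists (e.g. anonymize_dataset=false, break_seal=false, delete_policy=false, disarm_system=true, disclose_ballot=false, issue_refund=false, review_amendment=false, run_backup=true, seal_envelope=false, timestamp_roster=false, verify_charter=true); no atom is both obligatory and forbidden, so the set is consistent.

Consistent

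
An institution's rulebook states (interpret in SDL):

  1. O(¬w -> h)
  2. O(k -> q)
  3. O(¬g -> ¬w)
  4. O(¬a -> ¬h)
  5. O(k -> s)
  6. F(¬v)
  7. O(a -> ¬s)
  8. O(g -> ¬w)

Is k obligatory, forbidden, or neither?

By case analysis on g: premise 8 gives O(g -> ¬w) and premise 3 gives O(¬g -> ¬w), so O(¬w) either way.
Applying K to premise 1 (O(¬w -> h)) and O(¬w) yields O(h).
Premise 4 is O(¬a -> ¬h); contrapositively O(h -> a). Since O(h) holds, K gives O(a).
From O(a) and premise 7, O(a -> ¬s), we obtain O(¬s).
Premise 5 is O(k -> s); contrapositively O(¬s -> ¬k). Since O(¬s) holds, K gives O(¬k).
Premises 2, 6 do not contribute to this derivation.
Thus O(¬k), which is F(k): k is forbidden.

Forbidden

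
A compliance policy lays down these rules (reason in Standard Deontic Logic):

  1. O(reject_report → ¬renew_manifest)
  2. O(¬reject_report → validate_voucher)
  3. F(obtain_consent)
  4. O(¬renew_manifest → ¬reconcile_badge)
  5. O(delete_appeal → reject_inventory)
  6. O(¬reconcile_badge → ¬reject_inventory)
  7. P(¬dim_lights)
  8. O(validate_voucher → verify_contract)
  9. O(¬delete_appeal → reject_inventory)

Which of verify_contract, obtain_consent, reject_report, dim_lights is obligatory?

verify_contract

By case analysis on ¬delete_appeal: premise 9 gives O(¬delete_appeal → reject_inventory) and premise 5 gives O(delete_appeal → reject_inventory), so O(reject_inventory) either way.
The contrapositive of premise 6 (O(¬reconcile_badge → ¬reject_inventory)) is O(reject_inventory → reconcile_badge), and O(reject_inventory) is already established, so O(reconcile_badge).
Premise 4, O(¬renew_manifest → ¬reconcile_badge), contraposes to O(reconcile_badge → renew_manifest); with O(reconcile_badge) we get O(renew_manifest).
The contrapositive of premise 1 (O(reject_report → ¬renew_manifest)) is O(renew_manifest → ¬reject_report), and O(renew_manifest) is already established, so O(¬reject_report).
Premise 2 is O(¬reject_report → validate_voucher); since O(¬reject_report), deontic closure gives O(validate_voucher).
From O(validate_voucher) and premise 8, O(validate_voucher → verify_contract), we obtain O(verify_contract).
So O(verify_contract) holds — verify_contract is obligatory. None of the other listed options is made obligatory by any chain of premises.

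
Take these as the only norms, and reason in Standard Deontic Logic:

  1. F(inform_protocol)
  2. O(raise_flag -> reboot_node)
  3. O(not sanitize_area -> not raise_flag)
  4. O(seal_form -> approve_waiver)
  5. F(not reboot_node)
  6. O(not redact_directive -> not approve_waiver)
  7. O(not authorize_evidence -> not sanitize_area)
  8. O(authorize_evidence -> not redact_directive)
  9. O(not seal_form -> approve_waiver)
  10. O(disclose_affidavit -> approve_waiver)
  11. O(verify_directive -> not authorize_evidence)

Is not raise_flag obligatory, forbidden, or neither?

Obligatory

Premises 4 and 9 cover both cases: O(seal_form -> approve_waiver) and O(not seal_form -> approve_waiver). Since seal_form ∨ not seal_form is a tautology, O(approve_waiver) follows.
Premise 6 is O(not redact_directive -> not approve_waiver); contrapositively O(approve_waiver -> redact_directive). Since O(approve_waiver) holds, K gives O(redact_directive).
The contrapositive of premise 8 (O(authorize_evidence -> not redact_directive)) is O(redact_directive -> not authorize_evidence), and O(redact_directive) is already established, so O(not authorize_evidence).
From O(not authorize_evidence) and premise 7, O(not authorize_evidence -> not sanitize_area), we obtain O(not sanitize_area).
Premise 3 is O(not sanitize_area -> not raise_flag); since O(not sanitize_area), deontic closure gives O(not raise_flag).
Premises 1, 2, 5, 10, 11 do not contribute to this derivation.
Hence not raise_flag is obligatory.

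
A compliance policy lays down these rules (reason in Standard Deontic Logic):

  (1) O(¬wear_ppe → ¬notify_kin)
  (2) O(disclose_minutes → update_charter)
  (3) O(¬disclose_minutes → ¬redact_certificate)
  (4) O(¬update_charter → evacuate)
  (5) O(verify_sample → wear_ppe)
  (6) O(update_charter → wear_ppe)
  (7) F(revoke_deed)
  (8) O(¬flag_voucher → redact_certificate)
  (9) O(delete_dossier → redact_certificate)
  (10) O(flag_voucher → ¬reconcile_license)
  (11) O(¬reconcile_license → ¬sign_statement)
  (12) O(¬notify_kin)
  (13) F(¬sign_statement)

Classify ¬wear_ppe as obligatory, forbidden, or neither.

Forbidden

F(¬sign_statement) at premise 13 means O(sign_statement).
The contrapositive of premise 11 (O(¬reconcile_license → ¬sign_statement)) is O(sign_statement → reconcile_license), and O(sign_statement) is already established, so O(reconcile_license).
Premise 10, O(flag_voucher → ¬reconcile_license), contraposes to O(reconcile_license → ¬flag_voucher); with O(reconcile_license) we get O(¬flag_voucher).
Applying K to premise 8 (O(¬flag_voucher → redact_certificate)) and O(¬flag_voucher) yields O(redact_certificate).
The contrapositive of premise 3 (O(¬disclose_minutes → ¬redact_certificate)) is O(redact_certificate → disclose_minutes), and O(redact_certificate) is already established, so O(disclose_minutes).
From O(disclose_minutes) and premise 2, O(disclose_minutes → update_charter), we obtain O(update_charter).
With premise 6, O(update_charter → wear_ppe), the K-axiom yields O(wear_ppe).
Premises 1, 4, 5, 7, 9, 12 do not contribute to this derivation.
Thus O(wear_ppe), which is F(¬wear_ppe): ¬wear_ppe is forbidden.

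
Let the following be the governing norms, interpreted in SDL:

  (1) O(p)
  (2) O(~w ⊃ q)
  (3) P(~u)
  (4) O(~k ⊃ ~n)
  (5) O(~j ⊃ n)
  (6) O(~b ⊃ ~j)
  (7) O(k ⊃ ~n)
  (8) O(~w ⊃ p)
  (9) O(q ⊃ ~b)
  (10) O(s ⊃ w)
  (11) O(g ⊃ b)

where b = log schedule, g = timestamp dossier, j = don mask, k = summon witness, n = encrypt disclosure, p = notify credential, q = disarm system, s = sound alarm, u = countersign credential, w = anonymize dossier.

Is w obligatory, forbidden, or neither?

Premises 4 and 7 are O(~k ⊃ ~n) and O(k ⊃ ~n); every ideal world satisfies ~k or k, so in either case ~n holds — hence O(~n).
Premise 5, O(~j ⊃ n), contraposes to O(~n ⊃ j); with O(~n) we get O(j).
Premise 6 is O(~b ⊃ ~j); contrapositively O(j ⊃ b). Since O(j) holds, K gives O(b).
The contrapositive of premise 9 (O(q ⊃ ~b)) is O(b ⊃ ~q), and O(b) is already established, so O(~q).
Premise 2, O(~w ⊃ q), contraposes to O(~q ⊃ w); with O(~q) we get O(w).
Premises 1, 3, 8, 10, 11 do not contribute to this derivation.
Hence w is obligatory.

Obligatory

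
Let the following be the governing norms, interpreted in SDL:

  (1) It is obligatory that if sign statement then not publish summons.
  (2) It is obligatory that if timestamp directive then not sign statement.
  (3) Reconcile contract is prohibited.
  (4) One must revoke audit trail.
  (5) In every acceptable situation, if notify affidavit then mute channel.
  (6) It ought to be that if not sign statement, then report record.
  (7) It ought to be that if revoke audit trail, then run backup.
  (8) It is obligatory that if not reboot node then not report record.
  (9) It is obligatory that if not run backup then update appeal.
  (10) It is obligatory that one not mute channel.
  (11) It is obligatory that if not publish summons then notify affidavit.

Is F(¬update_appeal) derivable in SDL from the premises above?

Premise 9 is O(¬run_backup → update_appeal), but O(¬run_backup) is not derivable from the premises, so it does not yield O(update_appeal).
No other premise forces O(update_appeal). An ideal world satisfying every premise can still have ¬update_appeal true, so F(¬update_appeal) is not derivable.

No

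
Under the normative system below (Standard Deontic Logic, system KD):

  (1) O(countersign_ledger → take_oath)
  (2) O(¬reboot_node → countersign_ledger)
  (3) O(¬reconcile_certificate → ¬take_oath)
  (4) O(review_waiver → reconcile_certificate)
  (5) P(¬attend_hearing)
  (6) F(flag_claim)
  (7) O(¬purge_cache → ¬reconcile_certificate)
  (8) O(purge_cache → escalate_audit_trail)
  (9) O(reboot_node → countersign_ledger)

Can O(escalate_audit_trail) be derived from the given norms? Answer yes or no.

Yes

Premises 9 and 2 cover both cases: O(reboot_node → countersign_ledger) and O(¬reboot_node → countersign_ledger). Since reboot_node ∨ ¬reboot_node is a tautology, O(countersign_ledger) follows.
From O(countersign_ledger) and premise 1, O(countersign_ledger → take_oath), we obtain O(take_oath).
The contrapositive of premise 3 (O(¬reconcile_certificate → ¬take_oath)) is O(take_oath → reconcile_certificate), and O(take_oath) is already established, so O(reconcile_certificate).
The contrapositive of premise 7 (O(¬purge_cache → ¬reconcile_certificate)) is O(reconcile_certificate → purge_cache), and O(reconcile_certificate) is already established, so O(purge_cache).
Applying K to premise 8 (O(purge_cache → escalate_audit_trail)) and O(purge_cache) yields O(escalate_audit_trail).
Premises 4, 5, 6 do not contribute to this derivation.
So O(escalate_audit_trail) follows.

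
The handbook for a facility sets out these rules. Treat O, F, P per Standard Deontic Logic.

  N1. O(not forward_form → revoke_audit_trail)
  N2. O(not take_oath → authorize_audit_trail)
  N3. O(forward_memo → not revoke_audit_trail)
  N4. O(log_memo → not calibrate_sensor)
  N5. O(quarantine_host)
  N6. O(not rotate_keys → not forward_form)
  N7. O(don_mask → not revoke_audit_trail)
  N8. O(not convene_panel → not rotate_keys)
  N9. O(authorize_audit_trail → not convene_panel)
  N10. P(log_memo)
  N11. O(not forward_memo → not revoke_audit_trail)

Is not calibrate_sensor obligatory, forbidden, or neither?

Premise 4 is O(log_memo → not calibrate_sensor), but O(log_memo) is not derivable from the premises (the permission P(log_memo) asserts only not O(not log_memo), not O(log_memo)), so it does not yield O(not calibrate_sensor).
No premise or chain of K-axiom applications forces O(not calibrate_sensor), and none forces O(calibrate_sensor). So not calibrate_sensor is neither obligatory nor forbidden under these norms.

Neither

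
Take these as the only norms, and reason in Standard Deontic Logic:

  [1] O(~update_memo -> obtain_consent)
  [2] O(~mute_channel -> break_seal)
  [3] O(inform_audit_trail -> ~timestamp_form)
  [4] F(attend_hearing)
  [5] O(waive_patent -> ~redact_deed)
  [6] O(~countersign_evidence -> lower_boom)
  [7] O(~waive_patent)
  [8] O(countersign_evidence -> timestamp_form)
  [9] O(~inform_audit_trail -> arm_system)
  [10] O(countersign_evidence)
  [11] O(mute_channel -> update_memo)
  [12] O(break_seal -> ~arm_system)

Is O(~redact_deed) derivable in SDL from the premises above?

No

Premise 5 is O(waive_patent -> ~redact_deed), but O(waive_patent) is not derivable from the premises, so it does not yield O(~redact_deed).
No other premise forces O(~redact_deed). An ideal world satisfying every premise can still have ~redact_deed false, so O(~redact_deed) is not derivable.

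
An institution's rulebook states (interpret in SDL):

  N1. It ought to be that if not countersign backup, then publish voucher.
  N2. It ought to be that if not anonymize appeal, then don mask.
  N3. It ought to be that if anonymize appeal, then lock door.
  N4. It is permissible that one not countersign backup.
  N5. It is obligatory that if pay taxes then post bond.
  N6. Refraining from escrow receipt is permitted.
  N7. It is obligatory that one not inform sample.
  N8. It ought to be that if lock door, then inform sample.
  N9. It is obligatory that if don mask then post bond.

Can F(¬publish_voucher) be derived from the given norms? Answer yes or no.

Premise 1 is O(¬countersign_backup → publish_voucher), but O(¬countersign_backup) is not derivable from the premises (the permission P(¬countersign_backup) asserts only ¬O(countersign_backup), not O(¬countersign_backup)), so it does not yield O(publish_voucher).
No other premise forces O(publish_voucher). An ideal world satisfying every premise can still have ¬publish_voucher true, so F(¬publish_voucher) is not derivable.

No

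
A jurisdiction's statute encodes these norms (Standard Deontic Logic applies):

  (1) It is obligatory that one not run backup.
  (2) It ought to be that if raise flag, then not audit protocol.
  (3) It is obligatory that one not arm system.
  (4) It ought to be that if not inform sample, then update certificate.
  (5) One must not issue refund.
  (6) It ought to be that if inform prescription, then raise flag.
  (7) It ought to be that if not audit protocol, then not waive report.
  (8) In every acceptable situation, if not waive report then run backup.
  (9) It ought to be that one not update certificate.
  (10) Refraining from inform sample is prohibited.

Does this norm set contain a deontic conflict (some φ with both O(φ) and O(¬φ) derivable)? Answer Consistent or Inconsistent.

Premise 4 is O(¬inform_sample → update_certificate), but O(¬inform_sample) is not derivable from the premises, so it does not yield O(update_certificate).
So O(update_certificate) is not derivable, and the apparent clash with O(¬update_certificate) does not arise.
A world satisfying every obligation exists (e.g. arm_system=false, audit_protocol=true, inform_prescription=false, inform_sample=true, issue_refund=false, raise_flag=false, run_backup=false, update_certificate=false, waive_report=true); no atom is both obligatory and forbidden, so the set is consistent.

Consistent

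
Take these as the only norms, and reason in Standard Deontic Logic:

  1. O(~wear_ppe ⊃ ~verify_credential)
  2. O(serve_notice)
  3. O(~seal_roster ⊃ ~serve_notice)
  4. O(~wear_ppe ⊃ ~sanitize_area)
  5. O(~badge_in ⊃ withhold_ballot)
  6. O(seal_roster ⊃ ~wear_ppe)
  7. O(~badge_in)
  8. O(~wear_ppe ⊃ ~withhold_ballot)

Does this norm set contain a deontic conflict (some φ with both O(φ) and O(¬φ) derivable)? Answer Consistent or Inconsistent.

From premise 7 we have O(~badge_in).
From O(~badge_in) and premise 5, O(~badge_in ⊃ withhold_ballot), we obtain O(withhold_ballot).
Premise 8 is O(~wear_ppe ⊃ ~withhold_ballot); contrapositively O(withhold_ballot ⊃ wear_ppe). Since O(withhold_ballot) holds, K gives O(wear_ppe).
Premise 6 is O(seal_roster ⊃ ~wear_ppe); contrapositively O(wear_ppe ⊃ ~seal_roster). Since O(wear_ppe) holds, K gives O(~seal_roster).
With premise 3, O(~seal_roster ⊃ ~serve_notice), the K-axiom yields O(~serve_notice).
But premise 2 directly asserts O(serve_notice).
We now have both O(~serve_notice) and O(serve_notice) — serve_notice is simultaneously obligatory and forbidden, violating the D-axiom.

Inconsistent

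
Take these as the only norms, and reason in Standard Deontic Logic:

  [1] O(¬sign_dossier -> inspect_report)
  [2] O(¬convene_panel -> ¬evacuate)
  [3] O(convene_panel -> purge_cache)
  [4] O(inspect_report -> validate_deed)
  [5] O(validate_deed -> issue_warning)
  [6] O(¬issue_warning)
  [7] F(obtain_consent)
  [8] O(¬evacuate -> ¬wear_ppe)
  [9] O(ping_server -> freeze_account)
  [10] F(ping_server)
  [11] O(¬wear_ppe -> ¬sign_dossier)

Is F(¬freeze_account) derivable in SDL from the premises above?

No

Premise 9 is O(ping_server -> freeze_account), but O(ping_server) is not derivable from the premises, so it does not yield O(freeze_account).
No other premise forces O(freeze_account). An ideal world satisfying every premise can still have ¬freeze_account true, so F(¬freeze_account) is not derivable.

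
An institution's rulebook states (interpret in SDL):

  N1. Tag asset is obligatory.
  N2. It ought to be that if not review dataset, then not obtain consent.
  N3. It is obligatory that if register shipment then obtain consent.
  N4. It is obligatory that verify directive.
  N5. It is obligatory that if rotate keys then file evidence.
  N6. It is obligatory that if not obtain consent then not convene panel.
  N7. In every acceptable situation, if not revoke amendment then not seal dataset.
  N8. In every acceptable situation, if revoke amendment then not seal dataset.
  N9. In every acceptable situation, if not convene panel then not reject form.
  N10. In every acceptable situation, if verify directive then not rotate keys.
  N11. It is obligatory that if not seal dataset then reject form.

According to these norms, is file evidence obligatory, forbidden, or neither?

Neither

Premise 5 is O(rotate_keys → file_evidence), but O(rotate_keys) is not derivable from the premises, so it does not yield O(file_evidence).
No premise or chain of K-axiom applications forces O(file_evidence), and none forces O(¬file_evidence). So file_evidence is neither obligatory nor forbidden under these norms.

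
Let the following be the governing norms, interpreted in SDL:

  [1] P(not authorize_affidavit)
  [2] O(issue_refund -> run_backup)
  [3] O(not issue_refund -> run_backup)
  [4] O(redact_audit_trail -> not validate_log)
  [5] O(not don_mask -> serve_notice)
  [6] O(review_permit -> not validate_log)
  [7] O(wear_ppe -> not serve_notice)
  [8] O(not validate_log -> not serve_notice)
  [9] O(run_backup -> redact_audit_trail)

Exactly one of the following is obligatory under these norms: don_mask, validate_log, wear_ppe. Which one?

don_mask

Premises 3 and 2 are O(not issue_refund -> run_backup) and O(issue_refund -> run_backup); every ideal world satisfies not issue_refund or issue_refund, so in either case run_backup holds — hence O(run_backup).
Premise 9 is O(run_backup -> redact_audit_trail); since O(run_backup), deontic closure gives O(redact_audit_trail).
From O(redact_audit_trail) and premise 4, O(redact_audit_trail -> not validate_log), we obtain O(not validate_log).
From O(not validate_log) and premise 8, O(not validate_log -> not serve_notice), we obtain O(not serve_notice).
Premise 5, O(not don_mask -> serve_notice), contraposes to O(not serve_notice -> don_mask); with O(not serve_notice) we get O(don_mask).
So O(don_mask) holds — don_mask is obligatory. None of the other listed options is made obligatory by any chain of premises.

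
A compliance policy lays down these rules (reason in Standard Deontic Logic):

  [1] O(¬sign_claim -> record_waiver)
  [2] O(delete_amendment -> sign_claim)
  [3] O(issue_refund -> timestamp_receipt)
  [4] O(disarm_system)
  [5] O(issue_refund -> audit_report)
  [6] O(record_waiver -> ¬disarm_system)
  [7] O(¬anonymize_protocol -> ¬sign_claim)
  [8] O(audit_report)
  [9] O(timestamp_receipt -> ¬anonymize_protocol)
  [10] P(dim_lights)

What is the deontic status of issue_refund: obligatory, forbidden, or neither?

Forbidden

Premise 4 states O(disarm_system) outright.
Premise 6 is O(record_waiver -> ¬disarm_system); contrapositively O(disarm_system -> ¬record_waiver). Since O(disarm_system) holds, K gives O(¬record_waiver).
Premise 1 is O(¬sign_claim -> record_waiver); contrapositively O(¬record_waiver -> sign_claim). Since O(¬record_waiver) holds, K gives O(sign_claim).
Premise 7 is O(¬anonymize_protocol -> ¬sign_claim); contrapositively O(sign_claim -> anonymize_protocol). Since O(sign_claim) holds, K gives O(anonymize_protocol).
Premise 9, O(timestamp_receipt -> ¬anonymize_protocol), contraposes to O(anonymize_protocol -> ¬timestamp_receipt); with O(anonymize_protocol) we get O(¬timestamp_receipt).
Premise 3, O(issue_refund -> timestamp_receipt), contraposes to O(¬timestamp_receipt -> ¬issue_refund); with O(¬timestamp_receipt) we get O(¬issue_refund).
Premises 2, 5, 8, 10 do not contribute to this derivation.
Thus O(¬issue_refund), which is F(issue_refund): issue_refund is forbidden.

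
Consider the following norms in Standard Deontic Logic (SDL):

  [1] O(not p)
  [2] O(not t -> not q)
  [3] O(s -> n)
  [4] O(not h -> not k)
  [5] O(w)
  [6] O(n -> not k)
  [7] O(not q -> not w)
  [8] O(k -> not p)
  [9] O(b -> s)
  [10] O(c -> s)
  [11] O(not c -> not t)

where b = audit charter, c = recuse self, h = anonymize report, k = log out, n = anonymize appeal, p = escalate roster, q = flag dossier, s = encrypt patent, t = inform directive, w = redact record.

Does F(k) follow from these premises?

Premise 5 gives O(w).
Premise 7 is O(not q -> not w); contrapositively O(w -> q). Since O(w) holds, K gives O(q).
The contrapositive of premise 2 (O(not t -> not q)) is O(q -> t), and O(q) is already established, so O(t).
The contrapositive of premise 11 (O(not c -> not t)) is O(t -> c), and O(t) is already established, so O(c).
With premise 10, O(c -> s), the K-axiom yields O(s).
Applying K to premise 3 (O(s -> n)) and O(s) yields O(n).
With premise 6, O(n -> not k), the K-axiom yields O(not k).
Premises 1, 4, 8, 9 do not contribute to this derivation.
So O(not k) holds, i.e. F(k). The claim follows.

Yes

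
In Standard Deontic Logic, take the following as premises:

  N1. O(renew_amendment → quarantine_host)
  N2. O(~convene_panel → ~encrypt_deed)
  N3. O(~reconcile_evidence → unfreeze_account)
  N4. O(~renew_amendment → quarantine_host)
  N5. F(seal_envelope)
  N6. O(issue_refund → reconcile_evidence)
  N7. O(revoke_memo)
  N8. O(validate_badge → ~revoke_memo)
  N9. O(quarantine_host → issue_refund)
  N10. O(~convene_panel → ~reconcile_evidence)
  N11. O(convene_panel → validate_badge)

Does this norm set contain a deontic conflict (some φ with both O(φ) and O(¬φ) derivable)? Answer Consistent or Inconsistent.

Inconsistent

Premises 4 and 1 cover both cases: O(~renew_amendment → quarantine_host) and O(renew_amendment → quarantine_host). Since ~renew_amendment ∨ renew_amendment is a tautology, O(quarantine_host) follows.
With premise 9, O(quarantine_host → issue_refund), the K-axiom yields O(issue_refund).
With premise 6, O(issue_refund → reconcile_evidence), the K-axiom yields O(reconcile_evidence).
The contrapositive of premise 10 (O(~convene_panel → ~reconcile_evidence)) is O(reconcile_evidence → convene_panel), and O(reconcile_evidence) is already established, so O(convene_panel).
From O(convene_panel) and premise 11, O(convene_panel → validate_badge), we obtain O(validate_badge).
With premise 8, O(validate_badge → ~revoke_memo), the K-axiom yields O(~revoke_memo).
Yet premise 7 states O(revoke_memo).
We now have both O(~revoke_memo) and O(revoke_memo) — revoke_memo is simultaneously obligatory and forbidden, violating the D-axiom.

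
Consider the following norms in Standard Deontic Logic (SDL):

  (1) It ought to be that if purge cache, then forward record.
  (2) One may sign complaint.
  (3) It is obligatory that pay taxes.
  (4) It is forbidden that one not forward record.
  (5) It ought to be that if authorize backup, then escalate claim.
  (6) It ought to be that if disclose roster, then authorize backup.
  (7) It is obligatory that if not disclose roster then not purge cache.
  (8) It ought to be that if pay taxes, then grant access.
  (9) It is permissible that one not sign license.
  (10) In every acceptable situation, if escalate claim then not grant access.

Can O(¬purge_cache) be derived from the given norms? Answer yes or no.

Yes

From premise 3 we have O(pay_taxes).
Premise 8 is O(pay_taxes → grant_access); since O(pay_taxes), deontic closure gives O(grant_access).
Premise 10, O(escalate_claim → ¬grant_access), contraposes to O(grant_access → ¬escalate_claim); with O(grant_access) we get O(¬escalate_claim).
Premise 5, O(authorize_backup → escalate_claim), contraposes to O(¬escalate_claim → ¬authorize_backup); with O(¬escalate_claim) we get O(¬authorize_backup).
Premise 6, O(disclose_roster → authorize_backup), contraposes to O(¬authorize_backup → ¬disclose_roster); with O(¬authorize_backup) we get O(¬disclose_roster).
From O(¬disclose_roster) and premise 7, O(¬disclose_roster → ¬purge_cache), we obtain O(¬purge_cache).
Premises 1, 2, 4, 9 do not contribute to this derivation.
So O(¬purge_cache) follows.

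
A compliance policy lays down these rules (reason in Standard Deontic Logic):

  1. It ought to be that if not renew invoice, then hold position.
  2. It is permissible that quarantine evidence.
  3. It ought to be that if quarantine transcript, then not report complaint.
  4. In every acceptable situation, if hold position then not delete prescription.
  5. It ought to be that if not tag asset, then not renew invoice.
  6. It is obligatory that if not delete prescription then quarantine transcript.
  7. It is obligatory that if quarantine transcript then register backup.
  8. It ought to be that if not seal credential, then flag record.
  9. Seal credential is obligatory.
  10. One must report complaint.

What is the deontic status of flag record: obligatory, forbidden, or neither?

Neither

Premise 8 is O(¬seal_credential → flag_record), but O(¬seal_credential) is not derivable from the premises, so it does not yield O(flag_record).
No premise or chain of K-axiom applications forces O(flag_record), and none forces O(¬flag_record). So flag_record is neither obligatory nor forbidden under these norms.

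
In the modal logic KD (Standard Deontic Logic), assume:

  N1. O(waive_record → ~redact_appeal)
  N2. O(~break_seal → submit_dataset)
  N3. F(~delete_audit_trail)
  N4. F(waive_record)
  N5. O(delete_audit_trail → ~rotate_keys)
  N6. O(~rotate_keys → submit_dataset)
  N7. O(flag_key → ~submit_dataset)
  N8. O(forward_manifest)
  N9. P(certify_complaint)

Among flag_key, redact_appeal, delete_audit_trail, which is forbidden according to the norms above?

Premise 3 is F(~delete_audit_trail), i.e. O(delete_audit_trail).
Applying K to premise 5 (O(delete_audit_trail → ~rotate_keys)) and O(delete_audit_trail) yields O(~rotate_keys).
With premise 6, O(~rotate_keys → submit_dataset), the K-axiom yields O(submit_dataset).
Premise 7 is O(flag_key → ~submit_dataset); contrapositively O(submit_dataset → ~flag_key). Since O(submit_dataset) holds, K gives O(~flag_key).
So O(~flag_key) holds, i.e. flag_key is forbidden. None of the other listed options is forbidden under the premises.

flag_key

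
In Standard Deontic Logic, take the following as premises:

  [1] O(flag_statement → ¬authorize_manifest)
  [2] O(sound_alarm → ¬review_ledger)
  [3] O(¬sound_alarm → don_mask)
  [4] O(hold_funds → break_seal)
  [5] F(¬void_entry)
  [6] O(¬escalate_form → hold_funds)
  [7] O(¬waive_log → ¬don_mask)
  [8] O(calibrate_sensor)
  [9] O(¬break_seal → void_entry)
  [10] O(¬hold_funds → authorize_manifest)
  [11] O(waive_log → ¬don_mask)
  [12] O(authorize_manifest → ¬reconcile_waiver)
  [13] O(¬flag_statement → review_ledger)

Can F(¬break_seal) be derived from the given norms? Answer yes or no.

By case analysis on ¬waive_log: premise 7 gives O(¬waive_log → ¬don_mask) and premise 11 gives O(waive_log → ¬don_mask), so O(¬don_mask) either way.
Premise 3, O(¬sound_alarm → don_mask), contraposes to O(¬don_mask → sound_alarm); with O(¬don_mask) we get O(sound_alarm).
Applying K to premise 2 (O(sound_alarm → ¬review_ledger)) and O(sound_alarm) yields O(¬review_ledger).
Premise 13, O(¬flag_statement → review_ledger), contraposes to O(¬review_ledger → flag_statement); with O(¬review_ledger) we get O(flag_statement).
Premise 1 is O(flag_statement → ¬authorize_manifest); since O(flag_statement), deontic closure gives O(¬authorize_manifest).
The contrapositive of premise 10 (O(¬hold_funds → authorize_manifest)) is O(¬authorize_manifest → hold_funds), and O(¬authorize_manifest) is already established, so O(hold_funds).
Premise 4 is O(hold_funds → break_seal); since O(hold_funds), deontic closure gives O(break_seal).
Premises 5, 6, 8, 9, 12 do not contribute to this derivation.
So O(break_seal) holds, i.e. F(¬break_seal). The claim follows.

Yes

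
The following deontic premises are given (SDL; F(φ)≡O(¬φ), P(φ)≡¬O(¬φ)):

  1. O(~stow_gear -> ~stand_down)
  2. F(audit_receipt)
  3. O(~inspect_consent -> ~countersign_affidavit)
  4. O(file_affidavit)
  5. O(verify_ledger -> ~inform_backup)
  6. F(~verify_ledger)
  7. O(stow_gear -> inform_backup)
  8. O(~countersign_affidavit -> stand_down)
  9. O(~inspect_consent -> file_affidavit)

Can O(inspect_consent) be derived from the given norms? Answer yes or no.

F(~verify_ledger) at premise 6 means O(verify_ledger).
From O(verify_ledger) and premise 5, O(verify_ledger -> ~inform_backup), we obtain O(~inform_backup).
Premise 7, O(stow_gear -> inform_backup), contraposes to O(~inform_backup -> ~stow_gear); with O(~inform_backup) we get O(~stow_gear).
Premise 1 is O(~stow_gear -> ~stand_down); since O(~stow_gear), deontic closure gives O(~stand_down).
The contrapositive of premise 8 (O(~countersign_affidavit -> stand_down)) is O(~stand_down -> countersign_affidavit), and O(~stand_down) is already established, so O(countersign_affidavit).
The contrapositive of premise 3 (O(~inspect_consent -> ~countersign_affidavit)) is O(countersign_affidavit -> inspect_consent), and O(countersign_affidavit) is already established, so O(inspect_consent).
Premises 2, 4, 9 do not contribute to this derivation.
So O(inspect_consent) follows.

Yes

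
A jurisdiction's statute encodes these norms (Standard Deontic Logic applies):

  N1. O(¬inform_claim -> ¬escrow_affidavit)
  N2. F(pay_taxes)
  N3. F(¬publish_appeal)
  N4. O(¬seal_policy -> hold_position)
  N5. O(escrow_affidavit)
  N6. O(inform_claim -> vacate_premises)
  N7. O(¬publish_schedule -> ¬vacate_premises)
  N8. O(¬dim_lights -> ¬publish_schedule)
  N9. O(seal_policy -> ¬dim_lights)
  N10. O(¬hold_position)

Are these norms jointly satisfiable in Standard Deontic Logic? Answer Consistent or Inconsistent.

Premise 5 states O(escrow_affidavit) outright.
The contrapositive of premise 1 (O(¬inform_claim -> ¬escrow_affidavit)) is O(escrow_affidavit -> inform_claim), and O(escrow_affidavit) is already established, so O(inform_claim).
Premise 6 is O(inform_claim -> vacate_premises); since O(inform_claim), deontic closure gives O(vacate_premises).
The contrapositive of premise 7 (O(¬publish_schedule -> ¬vacate_premises)) is O(vacate_premises -> publish_schedule), and O(vacate_premises) is already established, so O(publish_schedule).
Premise 8 is O(¬dim_lights -> ¬publish_schedule); contrapositively O(publish_schedule -> dim_lights). Since O(publish_schedule) holds, K gives O(dim_lights).
The contrapositive of premise 9 (O(seal_policy -> ¬dim_lights)) is O(dim_lights -> ¬seal_policy), and O(dim_lights) is already established, so O(¬seal_policy).
Premise 4 is O(¬seal_policy -> hold_position); since O(¬seal_policy), deontic closure gives O(hold_position).
However, premise 10 gives O(¬hold_position).
We now have both O(hold_position) and O(¬hold_position) — hold_position is simultaneously obligatory and forbidden, violating the D-axiom.

Inconsistent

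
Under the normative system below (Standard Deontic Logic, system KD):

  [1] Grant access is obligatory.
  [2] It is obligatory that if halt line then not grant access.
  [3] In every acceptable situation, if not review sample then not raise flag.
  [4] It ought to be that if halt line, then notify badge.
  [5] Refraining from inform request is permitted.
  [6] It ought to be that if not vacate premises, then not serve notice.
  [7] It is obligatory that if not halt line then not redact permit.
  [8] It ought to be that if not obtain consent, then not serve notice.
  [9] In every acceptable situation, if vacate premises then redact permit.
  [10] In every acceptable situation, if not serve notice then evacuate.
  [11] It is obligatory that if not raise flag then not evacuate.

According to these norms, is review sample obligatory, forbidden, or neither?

Obligatory

From premise 1 we have O(grant_access).
Premise 2 is O(halt_line → ¬grant_access); contrapositively O(grant_access → ¬halt_line). Since O(grant_access) holds, K gives O(¬halt_line).
With premise 7, O(¬halt_line → ¬redact_permit), the K-axiom yields O(¬redact_permit).
Premise 9, O(vacate_premises → redact_permit), contraposes to O(¬redact_permit → ¬vacate_premises); with O(¬redact_permit) we get O(¬vacate_premises).
From O(¬vacate_premises) and premise 6, O(¬vacate_premises → ¬serve_notice), we obtain O(¬serve_notice).
Premise 10 is O(¬serve_notice → evacuate); since O(¬serve_notice), deontic closure gives O(evacuate).
Premise 11 is O(¬raise_flag → ¬evacuate); contrapositively O(evacuate → raise_flag). Since O(evacuate) holds, K gives O(raise_flag).
Premise 3, O(¬review_sample → ¬raise_flag), contraposes to O(raise_flag → review_sample); with O(raise_flag) we get O(review_sample).
Premises 4, 5, 8 do not contribute to this derivation.
Hence review_sample is obligatory.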